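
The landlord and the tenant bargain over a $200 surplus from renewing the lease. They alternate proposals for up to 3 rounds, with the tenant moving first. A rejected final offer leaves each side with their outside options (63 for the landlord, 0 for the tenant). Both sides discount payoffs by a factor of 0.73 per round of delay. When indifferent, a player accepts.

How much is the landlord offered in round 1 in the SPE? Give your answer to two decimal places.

72.99

Round 3 (the tenant proposes): the landlord gets 63 if talks fail, so the tenant offers 63 and keeps 137.
Round 2 (the landlord proposes): the tenant can get 137 next round, worth 0.73 × 137 = 100.01 now, so the landlord offers 100.01, keeping 99.99.
Round 1 (the tenant proposes): the landlord can get 99.99 next round, worth 0.73 × 99.99 = 72.9927 now. The tenant offers 72.9927 and keeps 200 − 72.9927 = 127.0073.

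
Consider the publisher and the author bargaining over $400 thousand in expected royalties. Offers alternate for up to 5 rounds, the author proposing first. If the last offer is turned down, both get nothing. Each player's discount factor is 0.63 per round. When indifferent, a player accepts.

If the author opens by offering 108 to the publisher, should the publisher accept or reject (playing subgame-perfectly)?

Work out the publisher's continuation value if the offer is rejected.
Round 5 (the author proposes): the publisher will accept anything ≥ 0, so the author offers 0 and keeps 400.
Round 4 (the publisher proposes): the author can get 400 next round, worth 0.63 × 400 = 252 now, so the publisher offers 252, keeping 148.
Round 3 (the author proposes): the publisher can get 148 next round, worth 0.63 × 148 = 93.24 now. The author offers 93.24 and keeps 400 − 93.24 = 306.76.
Round 2 (the publisher proposes): the author can get 306.76 next round, worth 0.63 × 306.76 = 193.2588 now. The publisher offers 193.2588 and keeps 400 − 193.2588 = 206.7412.
So by rejecting in round 1, the publisher gets 206.7412 next round, worth 0.63 × 206.7412 = 130.246956 now.
Offer 108 < 130.246956, so the publisher rejects.

Reject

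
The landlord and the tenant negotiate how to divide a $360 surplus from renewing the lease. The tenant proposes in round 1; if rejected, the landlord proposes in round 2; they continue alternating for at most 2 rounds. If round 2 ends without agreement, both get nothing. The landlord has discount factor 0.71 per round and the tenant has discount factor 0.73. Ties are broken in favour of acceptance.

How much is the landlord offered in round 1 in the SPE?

Round 2 (the landlord proposes): rejection yields 0 for the tenant; the landlord offers 0 and keeps 360.
Round 1 (the tenant proposes): the landlord can get 360 next round, worth 0.71 × 360 = 255.6 now, so the tenant offers 255.6, keeping 104.4.

255.6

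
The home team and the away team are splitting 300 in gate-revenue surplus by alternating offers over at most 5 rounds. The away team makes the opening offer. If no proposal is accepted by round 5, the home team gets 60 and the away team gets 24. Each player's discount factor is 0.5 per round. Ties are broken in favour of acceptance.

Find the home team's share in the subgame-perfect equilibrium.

97.5

Round 5 (the away team proposes): the home team gets 60 if talks fail, so the away team offers 60 and keeps 240.
Round 4 (the home team proposes): the away team can get 240 next round, worth 0.5 × 240 = 120 now; the home team offers that and keeps 180.
Round 3 (the away team proposes): the home team can get 180 next round, worth 0.5 × 180 = 90 now. The away team offers 90 and keeps 300 − 90 = 210.
Round 2 (the home team proposes): the away team can get 210 next round, worth 0.5 × 210 = 105 now; the home team offers that and keeps 195.
Round 1 (the away team proposes): the home team can get 195 next round, worth 0.5 × 195 = 97.5 now. The away team offers 97.5 and keeps 300 − 97.5 = 202.5.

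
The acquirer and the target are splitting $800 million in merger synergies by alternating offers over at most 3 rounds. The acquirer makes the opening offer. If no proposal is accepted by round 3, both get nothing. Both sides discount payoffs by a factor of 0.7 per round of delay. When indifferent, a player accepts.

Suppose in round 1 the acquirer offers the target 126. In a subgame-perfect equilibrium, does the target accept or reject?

Reject

Work out the target's continuation value if the offer is rejected.
Round 3 (the acquirer proposes): rejection yields 0 for the target; the acquirer offers 0 and keeps 800.
Round 2 (the target proposes): the acquirer can get 800 next round, worth 0.7 × 800 = 560 now. The target offers 560 and keeps 800 − 560 = 240.
So by rejecting in round 1, the target gets 240 next round, worth 0.7 × 240 = 168 now.
Offer 126 < 168, so the target rejects.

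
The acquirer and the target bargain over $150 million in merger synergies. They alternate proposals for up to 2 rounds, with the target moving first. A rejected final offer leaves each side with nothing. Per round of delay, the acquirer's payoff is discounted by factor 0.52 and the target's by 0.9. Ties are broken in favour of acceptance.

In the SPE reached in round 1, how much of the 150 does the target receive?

Round 2 (the acquirer proposes): rejection yields 0 for the target; the acquirer offers 0 and keeps 150.
Round 1 (the target proposes): the acquirer can get 150 next round, worth 0.52 × 150 = 78 now; the target offers that and keeps 72.

72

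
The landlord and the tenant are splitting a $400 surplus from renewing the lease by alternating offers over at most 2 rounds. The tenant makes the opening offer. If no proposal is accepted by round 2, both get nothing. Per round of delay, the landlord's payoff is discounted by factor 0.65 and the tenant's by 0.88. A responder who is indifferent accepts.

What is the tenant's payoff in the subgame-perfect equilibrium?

140

Round 2 (the landlord proposes): the tenant will accept anything ≥ 0, so the landlord offers 0 and keeps 400.
Round 1 (the tenant proposes): the landlord can get 400 next round, worth 0.65 × 400 = 260 now; the tenant offers that and keeps 140.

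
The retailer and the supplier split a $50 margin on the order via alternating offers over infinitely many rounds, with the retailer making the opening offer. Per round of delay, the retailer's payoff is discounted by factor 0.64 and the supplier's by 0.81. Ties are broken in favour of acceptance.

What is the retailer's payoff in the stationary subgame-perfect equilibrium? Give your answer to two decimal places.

In a stationary SPE each proposer offers the other exactly their discounted continuation value.
If the retailer keeps x when proposing and the supplier keeps y when proposing, then x = 50 − 0.81y and y = 50 − 0.64x.
Solving: x = 50(1 − 0.81) / (1 − 0.64·0.81) = 9.5 / 0.4816 ≈ 19.7259.
The supplier gets 50 − 19.7259 ≈ 30.2741.

19.73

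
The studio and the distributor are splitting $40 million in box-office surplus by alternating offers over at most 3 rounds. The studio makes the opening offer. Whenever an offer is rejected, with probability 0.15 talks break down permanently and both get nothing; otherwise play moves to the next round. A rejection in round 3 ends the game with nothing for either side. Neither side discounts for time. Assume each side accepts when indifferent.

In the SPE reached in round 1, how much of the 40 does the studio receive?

34.9

Round 3 (the studio proposes): rejection yields 0 for the distributor; the studio offers 0 and keeps 40.
Round 2 (the distributor proposes): rejecting gives the studio an expected 0.85 × 40 = 34, so the distributor offers 34, keeping 6.
Round 1 (the studio proposes): rejecting gives the distributor an expected 0.85 × 6 = 5.1; the studio offers that and keeps 34.9.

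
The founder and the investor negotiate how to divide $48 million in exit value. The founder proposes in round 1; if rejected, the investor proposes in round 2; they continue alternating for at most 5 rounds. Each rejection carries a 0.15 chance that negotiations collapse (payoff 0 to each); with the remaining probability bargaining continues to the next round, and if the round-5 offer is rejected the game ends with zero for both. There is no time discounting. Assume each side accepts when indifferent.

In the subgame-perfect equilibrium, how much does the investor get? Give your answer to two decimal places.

Round 5 (the founder proposes): rejection yields 0 for the investor; the founder offers 0 and keeps 48.
Round 4 (the investor proposes): rejecting gives the founder an expected 0.85 × 48 = 40.8. The investor offers 40.8 and keeps 48 − 40.8 = 7.2.
Round 3 (the founder proposes): rejecting gives the investor an expected 0.85 × 7.2 = 6.12; the founder offers that and keeps 41.88.
Round 2 (the investor proposes): rejecting gives the founder an expected 0.85 × 41.88 = 35.598, so the investor offers 35.598, keeping 12.402.
Round 1 (the founder proposes): rejecting gives the investor an expected 0.85 × 12.402 = 10.5417, so the founder offers 10.5417, keeping 37.4583.

10.54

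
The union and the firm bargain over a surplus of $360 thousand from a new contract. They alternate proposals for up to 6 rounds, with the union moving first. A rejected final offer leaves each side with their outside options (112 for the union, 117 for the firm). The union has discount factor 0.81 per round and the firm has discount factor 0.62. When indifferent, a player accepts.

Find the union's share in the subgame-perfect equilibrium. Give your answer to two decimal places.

257.52

By backward induction:
Round 6 (the firm proposes): the union gets 112 if talks fail, so the firm offers 112 and keeps 248.
Round 5 (the union proposes): the firm can get 248 next round, worth 0.62 × 248 = 153.76 now. The union offers 153.76 and keeps 360 − 153.76 = 206.24.
Round 4 (the firm proposes): the union can get 206.24 next round, worth 0.81 × 206.24 = 167.0544 now, so the firm offers 167.0544, keeping 192.9456.
Round 3 (the union proposes): the firm can get 192.9456 next round, worth 0.62 × 192.9456 = 119.626272 now; the union offers that and keeps 240.373728.
Round 2 (the firm proposes): the union can get 240.373728 next round, worth 0.81 × 240.373728 = 194.70271968 now. The firm offers 194.70271968 and keeps 360 − 194.70271968 = 165.29728032.
Round 1 (the union proposes): the firm can get 165.29728032 next round, worth 0.62 × 165.29728032 = 102.4843137984 now; the union offers that and keeps 257.5156862016.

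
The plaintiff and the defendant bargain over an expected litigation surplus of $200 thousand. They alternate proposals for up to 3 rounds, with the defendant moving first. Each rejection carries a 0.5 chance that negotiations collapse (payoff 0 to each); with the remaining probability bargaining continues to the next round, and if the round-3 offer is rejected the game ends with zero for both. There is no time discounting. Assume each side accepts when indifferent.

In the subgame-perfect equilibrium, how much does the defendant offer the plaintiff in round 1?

Round 3 (the defendant proposes): rejection yields 0 for the plaintiff; the defendant offers 0 and keeps 200.
Round 2 (the plaintiff proposes): rejecting gives the defendant an expected 0.5 × 200 = 100; the plaintiff offers that and keeps 100.
Round 1 (the defendant proposes): rejecting gives the plaintiff an expected 0.5 × 100 = 50. The defendant offers 50 and keeps 200 − 50 = 150.

50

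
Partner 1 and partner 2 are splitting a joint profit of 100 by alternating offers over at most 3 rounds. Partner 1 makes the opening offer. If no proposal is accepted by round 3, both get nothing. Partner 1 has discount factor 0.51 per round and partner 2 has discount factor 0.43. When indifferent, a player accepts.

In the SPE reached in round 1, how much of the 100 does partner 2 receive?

Round 3 (partner 1 proposes): rejection yields 0 for partner 2; partner 1 offers 0 and keeps 100.
Round 2 (partner 2 proposes): partner 1 can get 100 next round, worth 0.51 × 100 = 51 now. Partner 2 offers 51 and keeps 100 − 51 = 49.
Round 1 (partner 1 proposes): partner 2 can get 49 next round, worth 0.43 × 49 = 21.07 now. Partner 1 offers 21.07 and keeps 100 − 21.07 = 78.93.

21.07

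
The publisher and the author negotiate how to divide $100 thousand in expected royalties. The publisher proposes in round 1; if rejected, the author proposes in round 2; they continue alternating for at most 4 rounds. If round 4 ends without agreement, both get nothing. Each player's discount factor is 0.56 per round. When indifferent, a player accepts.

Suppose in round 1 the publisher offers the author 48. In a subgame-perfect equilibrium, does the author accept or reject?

Accept

Round 4 (the author proposes): rejection yields 0 for the publisher; the author offers 0 and keeps 100.
Round 3 (the publisher proposes): the author can get 100 next round, worth 0.56 × 100 = 56 now; the publisher offers that and keeps 44.
Round 2 (the author proposes): the publisher can get 44 next round, worth 0.56 × 44 = 24.64 now; the author offers that and keeps 75.36.
So by rejecting in round 1, the author gets 75.36 next round, worth 0.56 × 75.36 = 42.2016 now.
Offer 48 ≥ 42.2016, so the author accepts.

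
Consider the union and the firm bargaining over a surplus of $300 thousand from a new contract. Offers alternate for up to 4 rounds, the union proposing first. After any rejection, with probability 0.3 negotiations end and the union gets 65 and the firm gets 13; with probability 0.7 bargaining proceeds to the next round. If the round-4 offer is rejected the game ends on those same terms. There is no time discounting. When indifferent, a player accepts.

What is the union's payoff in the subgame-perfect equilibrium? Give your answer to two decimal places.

Round 4 (the firm proposes): the union gets 65 if talks fail, so the firm offers 65 and keeps 235.
Round 3 (the union proposes): rejecting gives the firm an expected 0.7 × 235 + 0.3 × 13 = 168.4; the union offers that and keeps 131.6.
Round 2 (the firm proposes): rejecting gives the union an expected 0.7 × 131.6 + 0.3 × 65 = 111.62. The firm offers 111.62 and keeps 300 − 111.62 = 188.38.
Round 1 (the union proposes): rejecting gives the firm an expected 0.7 × 188.38 + 0.3 × 13 = 135.766. The union offers 135.766 and keeps 300 − 135.766 = 164.234.

164.23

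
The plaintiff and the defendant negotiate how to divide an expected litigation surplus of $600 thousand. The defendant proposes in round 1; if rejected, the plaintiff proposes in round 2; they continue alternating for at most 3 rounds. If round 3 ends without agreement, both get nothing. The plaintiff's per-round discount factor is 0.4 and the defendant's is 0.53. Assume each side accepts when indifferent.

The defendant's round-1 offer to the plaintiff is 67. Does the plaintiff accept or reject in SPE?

Round 3 (the defendant proposes): rejection yields 0 for the plaintiff; the defendant offers 0 and keeps 600.
Round 2 (the plaintiff proposes): the defendant can get 600 next round, worth 0.53 × 600 = 318 now. The plaintiff offers 318 and keeps 600 − 318 = 282.
So by rejecting in round 1, the plaintiff gets 282 next round, worth 0.4 × 282 = 112.8 now.
Offer 67 < 112.8, so the plaintiff rejects.

Reject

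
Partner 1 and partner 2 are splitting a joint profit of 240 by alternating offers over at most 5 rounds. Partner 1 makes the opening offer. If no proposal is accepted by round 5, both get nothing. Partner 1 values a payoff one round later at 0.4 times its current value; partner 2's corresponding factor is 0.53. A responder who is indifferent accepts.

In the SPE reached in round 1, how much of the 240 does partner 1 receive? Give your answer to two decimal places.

Round 5 (partner 1 proposes): rejection yields 0 for partner 2; partner 1 offers 0 and keeps 240.
Round 4 (partner 2 proposes): partner 1 can get 240 next round, worth 0.4 × 240 = 96 now. Partner 2 offers 96 and keeps 240 − 96 = 144.
Round 3 (partner 1 proposes): partner 2 can get 144 next round, worth 0.53 × 144 = 76.32 now. Partner 1 offers 76.32 and keeps 240 − 76.32 = 163.68.
Round 2 (partner 2 proposes): partner 1 can get 163.68 next round, worth 0.4 × 163.68 = 65.472 now. Partner 2 offers 65.472 and keeps 240 − 65.472 = 174.528.
Round 1 (partner 1 proposes): partner 2 can get 174.528 next round, worth 0.53 × 174.528 = 92.49984 now; partner 1 offers that and keeps 147.50016.

147.50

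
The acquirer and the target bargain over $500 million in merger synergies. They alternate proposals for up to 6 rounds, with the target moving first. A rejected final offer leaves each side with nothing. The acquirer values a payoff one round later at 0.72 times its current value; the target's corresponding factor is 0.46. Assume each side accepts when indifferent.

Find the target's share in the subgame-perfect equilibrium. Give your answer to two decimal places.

Round 6 (the acquirer proposes): rejection yields 0 for the target; the acquirer offers 0 and keeps 500.
Round 5 (the target proposes): the acquirer can get 500 next round, worth 0.72 × 500 = 360 now; the target offers that and keeps 140.
Round 4 (the acquirer proposes): the target can get 140 next round, worth 0.46 × 140 = 64.4 now; the acquirer offers that and keeps 435.6.
Round 3 (the target proposes): the acquirer can get 435.6 next round, worth 0.72 × 435.6 = 313.632 now, so the target offers 313.632, keeping 186.368.
Round 2 (the acquirer proposes): the target can get 186.368 next round, worth 0.46 × 186.368 = 85.72928 now. The acquirer offers 85.72928 and keeps 500 − 85.72928 = 414.27072.
Round 1 (the target proposes): the acquirer can get 414.27072 next round, worth 0.72 × 414.27072 = 298.2749184 now. The target offers 298.2749184 and keeps 500 − 298.2749184 = 201.7250816.

201.73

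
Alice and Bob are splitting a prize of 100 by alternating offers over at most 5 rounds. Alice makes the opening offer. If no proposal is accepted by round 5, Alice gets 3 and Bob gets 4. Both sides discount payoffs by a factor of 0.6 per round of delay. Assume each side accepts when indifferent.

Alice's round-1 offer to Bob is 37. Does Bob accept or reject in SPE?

Accept

Work out Bob's continuation value if the offer is rejected.
Round 5 (Alice proposes): Bob gets 4 if talks fail, so Alice offers 4 and keeps 96.
Round 4 (Bob proposes): Alice can get 96 next round, worth 0.6 × 96 = 57.6 now, so Bob offers 57.6, keeping 42.4.
Round 3 (Alice proposes): Bob can get 42.4 next round, worth 0.6 × 42.4 = 25.44 now, so Alice offers 25.44, keeping 74.56.
Round 2 (Bob proposes): Alice can get 74.56 next round, worth 0.6 × 74.56 = 44.736 now. Bob offers 44.736 and keeps 100 − 44.736 = 55.264.
So by rejecting in round 1, Bob gets 55.264 next round, worth 0.6 × 55.264 = 33.1584 now.
Offer 37 ≥ 33.1584, so Bob accepts.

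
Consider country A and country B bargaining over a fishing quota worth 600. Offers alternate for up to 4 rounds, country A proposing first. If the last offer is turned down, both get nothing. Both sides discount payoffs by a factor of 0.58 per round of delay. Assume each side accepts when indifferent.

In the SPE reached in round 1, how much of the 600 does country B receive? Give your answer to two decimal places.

Round 4 (country B proposes): country A will accept anything ≥ 0, so country B offers 0 and keeps 600.
Round 3 (country A proposes): country B can get 600 next round, worth 0.58 × 600 = 348 now, so country A offers 348, keeping 252.
Round 2 (country B proposes): country A can get 252 next round, worth 0.58 × 252 = 146.16 now; country B offers that and keeps 453.84.
Round 1 (country A proposes): country B can get 453.84 next round, worth 0.58 × 453.84 = 263.2272 now. Country A offers 263.2272 and keeps 600 − 263.2272 = 336.7728.

263.23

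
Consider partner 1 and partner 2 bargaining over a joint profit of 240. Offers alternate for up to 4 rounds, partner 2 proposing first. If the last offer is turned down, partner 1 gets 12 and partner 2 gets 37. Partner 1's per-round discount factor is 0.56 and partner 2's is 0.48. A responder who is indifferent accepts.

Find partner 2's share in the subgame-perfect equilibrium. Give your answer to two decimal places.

139.55

Work backward from the last round.
Round 4 (partner 1 proposes): partner 2 gets 37 if talks fail, so partner 1 offers 37 and keeps 203.
Round 3 (partner 2 proposes): partner 1 can get 203 next round, worth 0.56 × 203 = 113.68 now, so partner 2 offers 113.68, keeping 126.32.
Round 2 (partner 1 proposes): partner 2 can get 126.32 next round, worth 0.48 × 126.32 = 60.6336 now. Partner 1 offers 60.6336 and keeps 240 − 60.6336 = 179.3664.
Round 1 (partner 2 proposes): partner 1 can get 179.3664 next round, worth 0.56 × 179.3664 = 100.445184 now. Partner 2 offers 100.445184 and keeps 240 − 100.445184 = 139.554816.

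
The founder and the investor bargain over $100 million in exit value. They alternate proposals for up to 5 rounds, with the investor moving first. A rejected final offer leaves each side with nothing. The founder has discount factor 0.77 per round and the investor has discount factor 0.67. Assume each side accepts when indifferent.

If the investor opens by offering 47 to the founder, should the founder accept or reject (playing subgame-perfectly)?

Accept

Round 5 (the investor proposes): the founder will accept anything ≥ 0, so the investor offers 0 and keeps 100.
Round 4 (the founder proposes): the investor can get 100 next round, worth 0.67 × 100 = 67 now; the founder offers that and keeps 33.
Round 3 (the investor proposes): the founder can get 33 next round, worth 0.77 × 33 = 25.41 now, so the investor offers 25.41, keeping 74.59.
Round 2 (the founder proposes): the investor can get 74.59 next round, worth 0.67 × 74.59 = 49.9753 now, so the founder offers 49.9753, keeping 50.0247.
So by rejecting in round 1, the founder gets 50.0247 next round, worth 0.77 × 50.0247 = 38.519019 now.
Offer 47 ≥ 38.519019, so the founder accepts.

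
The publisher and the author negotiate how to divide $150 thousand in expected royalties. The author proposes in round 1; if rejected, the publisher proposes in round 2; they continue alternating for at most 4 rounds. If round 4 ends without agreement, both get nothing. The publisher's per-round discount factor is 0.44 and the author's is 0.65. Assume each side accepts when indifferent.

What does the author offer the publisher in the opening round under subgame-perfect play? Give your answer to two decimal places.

By backward induction:
Round 4 (the publisher proposes): the author will accept anything ≥ 0, so the publisher offers 0 and keeps 150.
Round 3 (the author proposes): the publisher can get 150 next round, worth 0.44 × 150 = 66 now; the author offers that and keeps 84.
Round 2 (the publisher proposes): the author can get 84 next round, worth 0.65 × 84 = 54.6 now. The publisher offers 54.6 and keeps 150 − 54.6 = 95.4.
Round 1 (the author proposes): the publisher can get 95.4 next round, worth 0.44 × 95.4 = 41.976 now; the author offers that and keeps 108.024.

41.98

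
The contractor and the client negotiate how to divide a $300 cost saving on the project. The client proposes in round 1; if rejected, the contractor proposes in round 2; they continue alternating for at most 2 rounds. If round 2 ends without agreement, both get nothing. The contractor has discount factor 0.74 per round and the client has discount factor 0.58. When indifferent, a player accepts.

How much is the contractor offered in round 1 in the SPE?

Round 2 (the contractor proposes): rejection yields 0 for the client; the contractor offers 0 and keeps 300.
Round 1 (the client proposes): the contractor can get 300 next round, worth 0.74 × 300 = 222 now; the client offers that and keeps 78.

222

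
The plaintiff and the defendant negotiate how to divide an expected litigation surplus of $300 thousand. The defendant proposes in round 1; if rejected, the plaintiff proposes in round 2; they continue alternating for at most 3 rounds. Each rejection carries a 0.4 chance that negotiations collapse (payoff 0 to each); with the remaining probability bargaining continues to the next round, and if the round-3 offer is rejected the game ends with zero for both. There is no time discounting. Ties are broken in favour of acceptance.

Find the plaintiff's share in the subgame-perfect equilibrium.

By backward induction:
Round 3 (the defendant proposes): rejection yields 0 for the plaintiff; the defendant offers 0 and keeps 300.
Round 2 (the plaintiff proposes): rejecting gives the defendant an expected 0.6 × 300 = 180; the plaintiff offers that and keeps 120.
Round 1 (the defendant proposes): rejecting gives the plaintiff an expected 0.6 × 120 = 72; the defendant offers that and keeps 228.

72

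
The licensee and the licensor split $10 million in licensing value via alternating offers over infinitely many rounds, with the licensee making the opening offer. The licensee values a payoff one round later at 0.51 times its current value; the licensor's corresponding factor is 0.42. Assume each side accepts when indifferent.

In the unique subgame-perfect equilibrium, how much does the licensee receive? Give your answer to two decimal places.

Let x be the licensee's share when the licensee proposes and y be the licensor's share when the licensor proposes.
The licensor accepts iff offered ≥ 0.42·y, so x = 10 − 0.42y. Symmetrically y = 10 − 0.51x.
Substituting: x = 10 − 0.42(10 − 0.51x), giving x(1 − 0.51·0.42) = 10(1 − 0.42).
So x = 10 × 0.58 / 0.7858 ≈ 7.3810, and the licensor receives 10 − x ≈ 2.6190.

7.38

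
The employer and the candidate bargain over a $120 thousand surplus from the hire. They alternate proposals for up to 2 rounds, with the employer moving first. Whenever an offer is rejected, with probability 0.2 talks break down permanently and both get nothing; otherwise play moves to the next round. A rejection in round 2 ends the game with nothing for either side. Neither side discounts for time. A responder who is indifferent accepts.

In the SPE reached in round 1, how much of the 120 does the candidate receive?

96

By backward induction:
Round 2 (the candidate proposes): the employer will accept anything ≥ 0, so the candidate offers 0 and keeps 120.
Round 1 (the employer proposes): rejecting gives the candidate an expected 0.8 × 120 = 96; the employer offers that and keeps 24.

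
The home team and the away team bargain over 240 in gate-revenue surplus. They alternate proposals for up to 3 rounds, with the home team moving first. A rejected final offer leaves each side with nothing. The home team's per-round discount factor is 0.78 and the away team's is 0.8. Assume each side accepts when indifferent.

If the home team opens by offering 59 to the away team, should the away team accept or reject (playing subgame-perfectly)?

Accept

Round 3 (the home team proposes): the away team will accept anything ≥ 0, so the home team offers 0 and keeps 240.
Round 2 (the away team proposes): the home team can get 240 next round, worth 0.78 × 240 = 187.2 now. The away team offers 187.2 and keeps 240 − 187.2 = 52.8.
So by rejecting in round 1, the away team gets 52.8 next round, worth 0.8 × 52.8 = 42.24 now.
Offer 59 ≥ 42.24, so the away team accepts.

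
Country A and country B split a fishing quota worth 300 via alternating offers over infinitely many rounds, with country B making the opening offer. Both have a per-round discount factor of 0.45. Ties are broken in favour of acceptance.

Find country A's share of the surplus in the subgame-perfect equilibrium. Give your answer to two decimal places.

When country B proposes, country A accepts any offer worth at least 0.45 times what country A would get by proposing next round; and vice versa.
This gives x = 300 − 0.45y and y = 300 − 0.45x, where x and y are each side's share when it proposes.
Hence (1 − 0.45·0.45)x = 300(1 − 0.45), i.e. 0.7975·x = 165.
x ≈ 206.8966; country A's share is 300 − x ≈ 93.1034.

93.10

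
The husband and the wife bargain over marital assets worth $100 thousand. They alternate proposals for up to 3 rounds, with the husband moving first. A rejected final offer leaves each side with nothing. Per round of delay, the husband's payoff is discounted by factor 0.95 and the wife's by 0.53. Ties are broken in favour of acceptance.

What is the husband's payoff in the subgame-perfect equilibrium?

Round 3 (the husband proposes): the wife will accept anything ≥ 0, so the husband offers 0 and keeps 100.
Round 2 (the wife proposes): the husband can get 100 next round, worth 0.95 × 100 = 95 now; the wife offers that and keeps 5.
Round 1 (the husband proposes): the wife can get 5 next round, worth 0.53 × 5 = 2.65 now; the husband offers that and keeps 97.35.

97.35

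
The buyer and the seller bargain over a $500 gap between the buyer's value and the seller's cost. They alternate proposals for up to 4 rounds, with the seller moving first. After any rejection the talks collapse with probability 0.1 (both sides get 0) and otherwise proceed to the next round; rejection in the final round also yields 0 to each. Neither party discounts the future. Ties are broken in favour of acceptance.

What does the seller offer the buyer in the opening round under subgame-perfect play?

Round 4 (the buyer proposes): the seller will accept anything ≥ 0, so the buyer offers 0 and keeps 500.
Round 3 (the seller proposes): rejecting gives the buyer an expected 0.9 × 500 = 450; the seller offers that and keeps 50.
Round 2 (the buyer proposes): rejecting gives the seller an expected 0.9 × 50 = 45. The buyer offers 45 and keeps 500 − 45 = 455.
Round 1 (the seller proposes): rejecting gives the buyer an expected 0.9 × 455 = 409.5. The seller offers 409.5 and keeps 500 − 409.5 = 90.5.

409.5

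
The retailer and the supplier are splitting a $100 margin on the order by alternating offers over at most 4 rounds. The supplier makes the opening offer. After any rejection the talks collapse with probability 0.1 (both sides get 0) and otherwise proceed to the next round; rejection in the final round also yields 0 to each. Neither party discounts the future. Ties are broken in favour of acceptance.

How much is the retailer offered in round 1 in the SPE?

81.9

Round 4 (the retailer proposes): rejection yields 0 for the supplier; the retailer offers 0 and keeps 100.
Round 3 (the supplier proposes): rejecting gives the retailer an expected 0.9 × 100 = 90, so the supplier offers 90, keeping 10.
Round 2 (the retailer proposes): rejecting gives the supplier an expected 0.9 × 10 = 9; the retailer offers that and keeps 91.
Round 1 (the supplier proposes): rejecting gives the retailer an expected 0.9 × 91 = 81.9; the supplier offers that and keeps 18.1.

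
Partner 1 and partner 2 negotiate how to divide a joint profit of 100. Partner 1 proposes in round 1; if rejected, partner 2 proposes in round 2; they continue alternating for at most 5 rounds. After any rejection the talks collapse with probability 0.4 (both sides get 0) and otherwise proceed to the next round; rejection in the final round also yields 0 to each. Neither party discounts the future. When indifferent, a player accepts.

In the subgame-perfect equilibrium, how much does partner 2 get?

32.64

By backward induction:
Round 5 (partner 1 proposes): partner 2 will accept anything ≥ 0, so partner 1 offers 0 and keeps 100.
Round 4 (partner 2 proposes): rejecting gives partner 1 an expected 0.6 × 100 = 60; partner 2 offers that and keeps 40.
Round 3 (partner 1 proposes): rejecting gives partner 2 an expected 0.6 × 40 = 24. Partner 1 offers 24 and keeps 100 − 24 = 76.
Round 2 (partner 2 proposes): rejecting gives partner 1 an expected 0.6 × 76 = 45.6. Partner 2 offers 45.6 and keeps 100 − 45.6 = 54.4.
Round 1 (partner 1 proposes): rejecting gives partner 2 an expected 0.6 × 54.4 = 32.64; partner 1 offers that and keeps 67.36.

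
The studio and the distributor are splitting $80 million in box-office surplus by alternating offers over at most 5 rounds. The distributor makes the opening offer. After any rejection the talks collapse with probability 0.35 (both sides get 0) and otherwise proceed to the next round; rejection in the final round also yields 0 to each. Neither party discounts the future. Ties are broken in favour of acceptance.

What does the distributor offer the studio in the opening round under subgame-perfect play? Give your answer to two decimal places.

Round 5 (the distributor proposes): rejection yields 0 for the studio; the distributor offers 0 and keeps 80.
Round 4 (the studio proposes): rejecting gives the distributor an expected 0.65 × 80 = 52. The studio offers 52 and keeps 80 − 52 = 28.
Round 3 (the distributor proposes): rejecting gives the studio an expected 0.65 × 28 = 18.2. The distributor offers 18.2 and keeps 80 − 18.2 = 61.8.
Round 2 (the studio proposes): rejecting gives the distributor an expected 0.65 × 61.8 = 40.17, so the studio offers 40.17, keeping 39.83.
Round 1 (the distributor proposes): rejecting gives the studio an expected 0.65 × 39.83 = 25.8895; the distributor offers that and keeps 54.1105.

25.89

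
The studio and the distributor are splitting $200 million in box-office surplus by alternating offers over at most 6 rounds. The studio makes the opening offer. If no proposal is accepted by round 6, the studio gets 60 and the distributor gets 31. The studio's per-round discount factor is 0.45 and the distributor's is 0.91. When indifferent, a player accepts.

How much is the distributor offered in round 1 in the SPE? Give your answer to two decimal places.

Solve by backward induction from round 6.
Round 6 (the distributor proposes): the studio gets 60 if talks fail, so the distributor offers 60 and keeps 140.
Round 5 (the studio proposes): the distributor can get 140 next round, worth 0.91 × 140 = 127.4 now; the studio offers that and keeps 72.6.
Round 4 (the distributor proposes): the studio can get 72.6 next round, worth 0.45 × 72.6 = 32.67 now. The distributor offers 32.67 and keeps 200 − 32.67 = 167.33.
Round 3 (the studio proposes): the distributor can get 167.33 next round, worth 0.91 × 167.33 = 152.2703 now, so the studio offers 152.2703, keeping 47.7297.
Round 2 (the distributor proposes): the studio can get 47.7297 next round, worth 0.45 × 47.7297 = 21.478365 now. The distributor offers 21.478365 and keeps 200 − 21.478365 = 178.521635.
Round 1 (the studio proposes): the distributor can get 178.521635 next round, worth 0.91 × 178.521635 = 162.45468785 now; the studio offers that and keeps 37.54531215.

162.45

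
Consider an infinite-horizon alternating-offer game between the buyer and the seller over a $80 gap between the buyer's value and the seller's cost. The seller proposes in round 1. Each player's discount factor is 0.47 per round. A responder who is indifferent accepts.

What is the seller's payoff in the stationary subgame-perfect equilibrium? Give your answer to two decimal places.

54.42

In a stationary SPE each proposer offers the other exactly their discounted continuation value.
If the seller keeps x when proposing and the buyer keeps y when proposing, then x = 80 − 0.47y and y = 80 − 0.47x.
Solving: x = 80(1 − 0.47) / (1 − 0.47·0.47) = 42.4 / 0.7791 ≈ 54.4218.
The buyer gets 80 − 54.4218 ≈ 25.5782.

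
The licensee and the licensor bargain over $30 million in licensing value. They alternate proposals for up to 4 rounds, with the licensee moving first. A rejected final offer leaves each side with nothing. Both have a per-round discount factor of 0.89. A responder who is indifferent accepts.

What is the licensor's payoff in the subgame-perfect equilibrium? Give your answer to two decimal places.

Round 4 (the licensor proposes): rejection yields 0 for the licensee; the licensor offers 0 and keeps 30.
Round 3 (the licensee proposes): the licensor can get 30 next round, worth 0.89 × 30 = 26.7 now, so the licensee offers 26.7, keeping 3.3.
Round 2 (the licensor proposes): the licensee can get 3.3 next round, worth 0.89 × 3.3 = 2.937 now. The licensor offers 2.937 and keeps 30 − 2.937 = 27.063.
Round 1 (the licensee proposes): the licensor can get 27.063 next round, worth 0.89 × 27.063 = 24.08607 now. The licensee offers 24.08607 and keeps 30 − 24.08607 = 5.91393.

24.09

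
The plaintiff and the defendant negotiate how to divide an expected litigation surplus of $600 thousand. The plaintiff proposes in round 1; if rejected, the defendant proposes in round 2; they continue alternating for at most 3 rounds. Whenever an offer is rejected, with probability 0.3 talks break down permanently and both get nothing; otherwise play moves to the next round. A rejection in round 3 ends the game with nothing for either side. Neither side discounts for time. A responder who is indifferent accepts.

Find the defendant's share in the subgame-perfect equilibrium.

126

By backward induction:
Round 3 (the plaintiff proposes): rejection yields 0 for the defendant; the plaintiff offers 0 and keeps 600.
Round 2 (the defendant proposes): rejecting gives the plaintiff an expected 0.7 × 600 = 420. The defendant offers 420 and keeps 600 − 420 = 180.
Round 1 (the plaintiff proposes): rejecting gives the defendant an expected 0.7 × 180 = 126. The plaintiff offers 126 and keeps 600 − 126 = 474.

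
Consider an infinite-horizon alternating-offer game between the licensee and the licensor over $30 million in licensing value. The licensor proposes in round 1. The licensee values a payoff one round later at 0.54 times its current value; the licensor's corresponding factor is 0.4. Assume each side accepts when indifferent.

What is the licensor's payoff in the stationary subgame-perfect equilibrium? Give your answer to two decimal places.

17.60

Let x be the licensor's share when the licensor proposes and y be the licensee's share when the licensee proposes.
The licensee accepts iff offered ≥ 0.54·y, so x = 30 − 0.54y. Symmetrically y = 30 − 0.4x.
Substituting: x = 30 − 0.54(30 − 0.4x), giving x(1 − 0.4·0.54) = 30(1 − 0.54).
So x = 30 × 0.46 / 0.784 ≈ 17.6020, and the licensee receives 30 − x ≈ 12.3980.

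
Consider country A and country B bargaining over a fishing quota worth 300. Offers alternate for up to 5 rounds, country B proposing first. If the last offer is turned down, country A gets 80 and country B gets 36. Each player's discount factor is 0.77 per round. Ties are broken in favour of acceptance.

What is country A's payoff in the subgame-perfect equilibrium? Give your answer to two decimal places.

112.75

Solve by backward induction from round 5.
Round 5 (country B proposes): country A gets 80 if talks fail, so country B offers 80 and keeps 220.
Round 4 (country A proposes): country B can get 220 next round, worth 0.77 × 220 = 169.4 now. Country A offers 169.4 and keeps 300 − 169.4 = 130.6.
Round 3 (country B proposes): country A can get 130.6 next round, worth 0.77 × 130.6 = 100.562 now; country B offers that and keeps 199.438.
Round 2 (country A proposes): country B can get 199.438 next round, worth 0.77 × 199.438 = 153.56726 now, so country A offers 153.56726, keeping 146.43274.
Round 1 (country B proposes): country A can get 146.43274 next round, worth 0.77 × 146.43274 = 112.7532098 now; country B offers that and keeps 187.2467902.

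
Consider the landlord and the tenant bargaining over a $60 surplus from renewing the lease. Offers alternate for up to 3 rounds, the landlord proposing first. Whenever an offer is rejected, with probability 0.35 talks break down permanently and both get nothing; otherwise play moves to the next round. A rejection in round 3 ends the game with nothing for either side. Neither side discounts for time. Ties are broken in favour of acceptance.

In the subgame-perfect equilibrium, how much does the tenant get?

13.65

By backward induction:
Round 3 (the landlord proposes): rejection yields 0 for the tenant; the landlord offers 0 and keeps 60.
Round 2 (the tenant proposes): rejecting gives the landlord an expected 0.65 × 60 = 39. The tenant offers 39 and keeps 60 − 39 = 21.
Round 1 (the landlord proposes): rejecting gives the tenant an expected 0.65 × 21 = 13.65. The landlord offers 13.65 and keeps 60 − 13.65 = 46.35.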